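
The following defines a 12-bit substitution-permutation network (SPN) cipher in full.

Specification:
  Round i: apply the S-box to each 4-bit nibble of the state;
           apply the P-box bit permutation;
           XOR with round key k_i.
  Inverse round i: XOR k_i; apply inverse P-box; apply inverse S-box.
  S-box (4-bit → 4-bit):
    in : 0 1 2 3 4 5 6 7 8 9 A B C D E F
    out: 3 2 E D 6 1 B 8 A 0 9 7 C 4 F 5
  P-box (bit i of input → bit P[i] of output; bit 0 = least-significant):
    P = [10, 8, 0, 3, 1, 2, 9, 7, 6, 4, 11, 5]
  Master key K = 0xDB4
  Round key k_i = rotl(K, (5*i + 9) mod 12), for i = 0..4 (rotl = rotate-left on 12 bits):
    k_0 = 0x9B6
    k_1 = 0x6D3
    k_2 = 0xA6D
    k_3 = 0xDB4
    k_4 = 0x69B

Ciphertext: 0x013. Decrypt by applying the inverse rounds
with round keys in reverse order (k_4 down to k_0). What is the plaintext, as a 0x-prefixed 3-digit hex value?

0x291

s_0 = ciphertext = 0x013
s_1 = InvRound(s_0, k_4) = 0x9CA
s_2 = InvRound(s_1, k_3) = 0x60A
s_3 = InvRound(s_2, k_2) = 0x30F
s_4 = InvRound(s_3, k_1) = 0x086
s_5 = InvRound(s_4, k_0) = 0x291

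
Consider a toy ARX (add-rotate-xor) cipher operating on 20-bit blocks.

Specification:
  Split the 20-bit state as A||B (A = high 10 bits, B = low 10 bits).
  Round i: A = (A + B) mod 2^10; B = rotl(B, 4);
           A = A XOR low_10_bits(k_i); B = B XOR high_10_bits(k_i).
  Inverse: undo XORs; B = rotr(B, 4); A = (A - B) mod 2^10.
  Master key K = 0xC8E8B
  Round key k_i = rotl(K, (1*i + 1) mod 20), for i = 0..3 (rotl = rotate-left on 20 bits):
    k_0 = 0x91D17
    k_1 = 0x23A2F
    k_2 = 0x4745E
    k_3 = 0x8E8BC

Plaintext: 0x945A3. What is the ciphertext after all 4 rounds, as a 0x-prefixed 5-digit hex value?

s_0 = plaintext = 0x945A3
s_1 = Round(s_0, k_0) = 0xB8C71
s_2 = Round(s_1, k_1) = 0x5EF9F
s_3 = Round(s_2, k_2) = 0x510E3
s_4 = Round(s_3, k_3) = 0xA6C09

0xA6C09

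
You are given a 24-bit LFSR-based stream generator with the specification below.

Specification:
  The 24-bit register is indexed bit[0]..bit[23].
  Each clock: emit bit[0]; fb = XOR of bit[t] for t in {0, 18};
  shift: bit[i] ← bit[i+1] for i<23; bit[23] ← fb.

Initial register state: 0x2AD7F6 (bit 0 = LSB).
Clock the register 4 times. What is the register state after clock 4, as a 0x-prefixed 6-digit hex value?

0xC2AD7F

reg_0 = 0x2AD7F6
clock 1: out=0, reg = 0x156BFB
clock 2: out=1, reg = 0x0AB5FD
clock 3: out=1, reg = 0x855AFE
clock 4: out=0, reg = 0xC2AD7F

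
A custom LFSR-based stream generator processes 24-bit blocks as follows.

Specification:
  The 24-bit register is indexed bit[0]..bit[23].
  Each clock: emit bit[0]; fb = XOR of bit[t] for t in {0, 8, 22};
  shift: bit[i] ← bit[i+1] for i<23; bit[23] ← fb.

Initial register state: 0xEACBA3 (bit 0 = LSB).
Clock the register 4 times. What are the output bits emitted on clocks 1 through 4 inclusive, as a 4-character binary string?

reg_0 = 0xEACBA3
clock 1: out=1, reg = 0xF565D1
clock 2: out=1, reg = 0xFAB2E8
clock 3: out=0, reg = 0xFD5974
clock 4: out=0, reg = 0x7EACBA

1100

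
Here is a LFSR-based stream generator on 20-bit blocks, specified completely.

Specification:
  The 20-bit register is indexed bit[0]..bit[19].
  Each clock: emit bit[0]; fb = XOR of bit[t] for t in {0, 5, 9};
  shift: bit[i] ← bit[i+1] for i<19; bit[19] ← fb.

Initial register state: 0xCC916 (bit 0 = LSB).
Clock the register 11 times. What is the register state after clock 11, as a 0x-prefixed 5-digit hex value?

0x27599

reg_0 = 0xCC916
clock 1: out=0, reg = 0x6648B
clock 2: out=1, reg = 0xB3245
clock 3: out=1, reg = 0x59922
clock 4: out=0, reg = 0xACC91
clock 5: out=1, reg = 0xD6648
clock 6: out=0, reg = 0xEB324
clock 7: out=0, reg = 0x75992
clock 8: out=0, reg = 0x3ACC9
clock 9: out=1, reg = 0x9D664
clock 10: out=0, reg = 0x4EB32
clock 11: out=0, reg = 0x27599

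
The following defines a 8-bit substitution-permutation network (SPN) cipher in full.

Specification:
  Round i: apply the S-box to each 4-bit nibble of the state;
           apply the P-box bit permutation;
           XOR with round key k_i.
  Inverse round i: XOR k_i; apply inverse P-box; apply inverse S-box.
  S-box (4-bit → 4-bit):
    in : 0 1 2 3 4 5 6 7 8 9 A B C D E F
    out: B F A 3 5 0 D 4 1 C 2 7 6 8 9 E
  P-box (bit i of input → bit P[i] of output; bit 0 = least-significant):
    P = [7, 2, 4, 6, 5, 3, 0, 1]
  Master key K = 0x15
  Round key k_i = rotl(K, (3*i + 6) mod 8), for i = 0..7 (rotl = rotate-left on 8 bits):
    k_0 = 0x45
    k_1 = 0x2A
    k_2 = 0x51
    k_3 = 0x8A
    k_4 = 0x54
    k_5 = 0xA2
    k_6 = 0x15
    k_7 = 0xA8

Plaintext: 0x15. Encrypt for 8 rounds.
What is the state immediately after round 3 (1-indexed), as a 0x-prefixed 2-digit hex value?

s_0 = plaintext = 0x15
s_1 = Round(s_0, k_0) = 0x6E
s_2 = Round(s_1, k_1) = 0xC9
s_3 = Round(s_2, k_2) = 0x08
s_4 = Round(s_3, k_3) = 0x20
s_5 = Round(s_4, k_4) = 0x9A
s_6 = Round(s_5, k_5) = 0xA5
s_7 = Round(s_6, k_6) = 0x1D
s_8 = Round(s_7, k_7) = 0xC3

0x08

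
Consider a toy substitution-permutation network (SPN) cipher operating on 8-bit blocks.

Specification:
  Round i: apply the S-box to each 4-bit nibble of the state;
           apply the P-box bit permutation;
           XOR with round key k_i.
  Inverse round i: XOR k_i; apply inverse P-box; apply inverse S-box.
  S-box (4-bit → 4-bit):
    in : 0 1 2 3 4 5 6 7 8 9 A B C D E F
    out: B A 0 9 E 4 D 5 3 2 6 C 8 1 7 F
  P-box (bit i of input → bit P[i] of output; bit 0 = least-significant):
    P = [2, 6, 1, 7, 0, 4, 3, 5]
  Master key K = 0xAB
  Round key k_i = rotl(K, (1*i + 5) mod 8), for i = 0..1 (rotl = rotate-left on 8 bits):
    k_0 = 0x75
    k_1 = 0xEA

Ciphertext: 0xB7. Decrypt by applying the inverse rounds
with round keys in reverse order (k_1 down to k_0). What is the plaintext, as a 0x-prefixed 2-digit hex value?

s_0 = ciphertext = 0xB7
s_1 = InvRound(s_0, k_1) = 0xE8
s_2 = InvRound(s_1, k_0) = 0xE3

0xE3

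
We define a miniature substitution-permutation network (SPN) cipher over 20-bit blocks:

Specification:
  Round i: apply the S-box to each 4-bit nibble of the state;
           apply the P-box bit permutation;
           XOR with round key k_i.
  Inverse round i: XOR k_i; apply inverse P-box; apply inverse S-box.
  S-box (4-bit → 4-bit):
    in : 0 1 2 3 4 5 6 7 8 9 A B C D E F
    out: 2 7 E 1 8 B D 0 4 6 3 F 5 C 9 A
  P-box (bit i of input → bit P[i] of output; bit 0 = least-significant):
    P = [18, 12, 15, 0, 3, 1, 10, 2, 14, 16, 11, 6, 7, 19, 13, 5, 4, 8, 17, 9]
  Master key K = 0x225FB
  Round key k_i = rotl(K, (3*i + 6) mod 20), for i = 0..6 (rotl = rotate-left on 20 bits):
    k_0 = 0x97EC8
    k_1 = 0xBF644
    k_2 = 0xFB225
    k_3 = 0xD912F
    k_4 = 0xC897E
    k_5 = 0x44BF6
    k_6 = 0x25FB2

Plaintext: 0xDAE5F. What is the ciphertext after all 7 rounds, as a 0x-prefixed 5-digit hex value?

0x33A8E

s_0 = plaintext = 0xDAE5F
s_1 = Round(s_0, k_0) = 0x32C07
s_2 = Round(s_1, k_1) = 0x39E76
s_3 = Round(s_2, k_2) = 0x35274
s_4 = Round(s_3, k_3) = 0x499DE
s_5 = Round(s_4, k_4) = 0x1A77B
s_6 = Round(s_5, k_5) = 0xADA67
s_7 = Round(s_6, k_6) = 0x33A8E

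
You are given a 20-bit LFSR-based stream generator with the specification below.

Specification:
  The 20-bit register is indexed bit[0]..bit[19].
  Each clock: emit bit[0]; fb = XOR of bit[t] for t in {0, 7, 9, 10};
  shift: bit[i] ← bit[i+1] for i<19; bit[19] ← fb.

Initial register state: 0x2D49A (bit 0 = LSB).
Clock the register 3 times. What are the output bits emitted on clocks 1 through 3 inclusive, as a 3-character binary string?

010

reg_0 = 0x2D49A
clock 1: out=0, reg = 0x16A4D
clock 2: out=1, reg = 0x0B526
clock 3: out=0, reg = 0x85A93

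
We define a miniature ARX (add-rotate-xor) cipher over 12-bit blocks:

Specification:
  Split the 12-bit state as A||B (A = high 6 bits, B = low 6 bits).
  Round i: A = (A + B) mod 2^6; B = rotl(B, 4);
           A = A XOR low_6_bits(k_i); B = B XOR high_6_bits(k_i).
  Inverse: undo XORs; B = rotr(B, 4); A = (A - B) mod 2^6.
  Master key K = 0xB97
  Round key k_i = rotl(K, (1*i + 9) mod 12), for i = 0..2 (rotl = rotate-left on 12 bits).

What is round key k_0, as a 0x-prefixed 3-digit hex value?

0xF72

K = 0xB97
k_0 = rotl(K, (1*0+9) mod 12) = rotl(K, 9) = 0xF72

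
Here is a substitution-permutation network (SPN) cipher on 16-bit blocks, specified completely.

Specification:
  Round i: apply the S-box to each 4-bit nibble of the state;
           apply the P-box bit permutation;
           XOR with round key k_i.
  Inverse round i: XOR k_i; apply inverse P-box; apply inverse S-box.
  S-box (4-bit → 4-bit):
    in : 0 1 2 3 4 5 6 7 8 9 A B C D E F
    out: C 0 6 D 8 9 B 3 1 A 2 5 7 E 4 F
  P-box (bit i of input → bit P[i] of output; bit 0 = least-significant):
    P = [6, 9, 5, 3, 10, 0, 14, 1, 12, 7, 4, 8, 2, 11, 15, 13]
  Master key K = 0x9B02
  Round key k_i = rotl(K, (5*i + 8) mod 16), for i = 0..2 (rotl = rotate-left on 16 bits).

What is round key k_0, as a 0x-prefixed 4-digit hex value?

0x029B

K = 0x9B02
k_0 = rotl(K, (5*0+8) mod 16) = rotl(K, 8) = 0x029B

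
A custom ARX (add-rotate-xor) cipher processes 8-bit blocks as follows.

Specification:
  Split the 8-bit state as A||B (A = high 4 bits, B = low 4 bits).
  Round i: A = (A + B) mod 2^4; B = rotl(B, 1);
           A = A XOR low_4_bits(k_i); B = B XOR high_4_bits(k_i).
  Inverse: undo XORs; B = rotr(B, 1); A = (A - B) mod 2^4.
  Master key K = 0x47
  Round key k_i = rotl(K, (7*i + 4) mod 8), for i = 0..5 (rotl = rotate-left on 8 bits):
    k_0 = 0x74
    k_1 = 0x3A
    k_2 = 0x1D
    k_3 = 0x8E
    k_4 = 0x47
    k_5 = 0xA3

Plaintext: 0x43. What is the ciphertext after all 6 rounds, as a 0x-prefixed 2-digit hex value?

0x49

s_0 = plaintext = 0x43
s_1 = Round(s_0, k_0) = 0x31
s_2 = Round(s_1, k_1) = 0xE1
s_3 = Round(s_2, k_2) = 0x23
s_4 = Round(s_3, k_3) = 0xBE
s_5 = Round(s_4, k_4) = 0xE9
s_6 = Round(s_5, k_5) = 0x49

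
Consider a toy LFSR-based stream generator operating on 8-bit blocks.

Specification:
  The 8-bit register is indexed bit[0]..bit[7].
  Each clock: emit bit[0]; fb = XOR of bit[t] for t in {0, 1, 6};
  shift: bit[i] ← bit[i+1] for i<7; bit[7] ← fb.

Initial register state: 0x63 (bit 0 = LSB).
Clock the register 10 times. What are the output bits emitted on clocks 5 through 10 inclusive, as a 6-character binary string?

reg_0 = 0x63
clock 1: out=1, reg = 0xB1
clock 2: out=1, reg = 0xD8
clock 3: out=0, reg = 0xEC
clock 4: out=0, reg = 0xF6
clock 5: out=0, reg = 0x7B
clock 6: out=1, reg = 0xBD
clock 7: out=1, reg = 0xDE
clock 8: out=0, reg = 0x6F
clock 9: out=1, reg = 0xB7
clock 10: out=1, reg = 0x5B

011011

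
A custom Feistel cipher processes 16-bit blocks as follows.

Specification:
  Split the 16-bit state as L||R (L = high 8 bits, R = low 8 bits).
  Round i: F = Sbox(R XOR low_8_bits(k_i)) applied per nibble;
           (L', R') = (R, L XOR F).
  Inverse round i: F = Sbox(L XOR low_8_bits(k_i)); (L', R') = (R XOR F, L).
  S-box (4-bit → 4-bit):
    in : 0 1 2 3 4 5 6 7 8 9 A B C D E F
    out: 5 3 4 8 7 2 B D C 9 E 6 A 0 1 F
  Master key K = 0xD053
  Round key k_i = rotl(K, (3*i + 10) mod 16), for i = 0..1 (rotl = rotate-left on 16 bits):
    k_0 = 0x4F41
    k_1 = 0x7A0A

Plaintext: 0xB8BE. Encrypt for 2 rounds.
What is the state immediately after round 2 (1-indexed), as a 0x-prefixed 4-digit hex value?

s_0 = plaintext = 0xB8BE
s_1 = Round(s_0, k_0) = 0xBE47
s_2 = Round(s_1, k_1) = 0x47CE

0x47CE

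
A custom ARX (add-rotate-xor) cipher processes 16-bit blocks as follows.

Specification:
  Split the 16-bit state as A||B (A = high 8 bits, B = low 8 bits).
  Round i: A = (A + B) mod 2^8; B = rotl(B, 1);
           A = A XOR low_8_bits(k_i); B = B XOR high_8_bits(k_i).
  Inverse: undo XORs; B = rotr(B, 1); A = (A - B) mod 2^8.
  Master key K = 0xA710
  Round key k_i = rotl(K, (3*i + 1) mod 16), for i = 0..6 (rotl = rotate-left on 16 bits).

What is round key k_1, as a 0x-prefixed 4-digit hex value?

0x710A

K = 0xA710
k_0 = rotl(K, (3*0+1) mod 16) = rotl(K, 1) = 0x4E21
k_1 = rotl(K, (3*1+1) mod 16) = rotl(K, 4) = 0x710A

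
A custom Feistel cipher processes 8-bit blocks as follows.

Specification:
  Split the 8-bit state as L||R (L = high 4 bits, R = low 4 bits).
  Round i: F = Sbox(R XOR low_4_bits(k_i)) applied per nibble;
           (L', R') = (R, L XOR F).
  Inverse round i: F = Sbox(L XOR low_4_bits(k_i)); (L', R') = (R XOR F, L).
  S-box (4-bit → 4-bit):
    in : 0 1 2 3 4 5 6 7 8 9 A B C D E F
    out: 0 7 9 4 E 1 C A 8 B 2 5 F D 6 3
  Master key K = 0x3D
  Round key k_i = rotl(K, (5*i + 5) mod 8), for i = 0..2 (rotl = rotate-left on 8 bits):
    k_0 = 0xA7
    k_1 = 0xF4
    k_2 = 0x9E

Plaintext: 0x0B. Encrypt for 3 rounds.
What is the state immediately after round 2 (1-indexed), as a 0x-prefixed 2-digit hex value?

0xFE

s_0 = plaintext = 0x0B
s_1 = Round(s_0, k_0) = 0xBF
s_2 = Round(s_1, k_1) = 0xFE
s_3 = Round(s_2, k_2) = 0xEF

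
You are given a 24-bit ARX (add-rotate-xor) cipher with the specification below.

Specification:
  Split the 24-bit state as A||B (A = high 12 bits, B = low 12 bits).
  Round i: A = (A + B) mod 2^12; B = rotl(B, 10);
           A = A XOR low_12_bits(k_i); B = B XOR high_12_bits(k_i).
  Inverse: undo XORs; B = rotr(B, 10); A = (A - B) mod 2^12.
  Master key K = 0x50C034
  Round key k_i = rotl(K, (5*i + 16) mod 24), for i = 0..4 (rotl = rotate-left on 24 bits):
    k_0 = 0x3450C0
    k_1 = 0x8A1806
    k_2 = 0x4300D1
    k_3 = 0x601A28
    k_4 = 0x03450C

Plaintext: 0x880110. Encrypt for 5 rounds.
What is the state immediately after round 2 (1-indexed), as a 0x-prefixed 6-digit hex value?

0x457C61

s_0 = plaintext = 0x880110
s_1 = Round(s_0, k_0) = 0x950301
s_2 = Round(s_1, k_1) = 0x457C61
s_3 = Round(s_2, k_2) = 0x069328
s_4 = Round(s_3, k_3) = 0x9B96CB
s_5 = Round(s_4, k_4) = 0x588D86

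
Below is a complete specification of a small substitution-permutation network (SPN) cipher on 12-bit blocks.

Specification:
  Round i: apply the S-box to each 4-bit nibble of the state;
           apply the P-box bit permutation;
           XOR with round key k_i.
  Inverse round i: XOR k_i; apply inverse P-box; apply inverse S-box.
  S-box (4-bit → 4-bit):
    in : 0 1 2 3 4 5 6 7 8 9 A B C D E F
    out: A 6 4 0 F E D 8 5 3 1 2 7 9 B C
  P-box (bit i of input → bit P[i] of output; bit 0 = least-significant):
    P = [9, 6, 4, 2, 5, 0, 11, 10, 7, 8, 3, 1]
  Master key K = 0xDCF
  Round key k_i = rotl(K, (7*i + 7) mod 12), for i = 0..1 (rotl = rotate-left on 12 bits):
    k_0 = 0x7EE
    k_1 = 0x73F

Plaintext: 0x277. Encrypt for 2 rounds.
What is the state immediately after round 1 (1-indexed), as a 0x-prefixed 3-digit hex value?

0x3E2

s_0 = plaintext = 0x277
s_1 = Round(s_0, k_0) = 0x3E2
s_2 = Round(s_1, k_1) = 0x30E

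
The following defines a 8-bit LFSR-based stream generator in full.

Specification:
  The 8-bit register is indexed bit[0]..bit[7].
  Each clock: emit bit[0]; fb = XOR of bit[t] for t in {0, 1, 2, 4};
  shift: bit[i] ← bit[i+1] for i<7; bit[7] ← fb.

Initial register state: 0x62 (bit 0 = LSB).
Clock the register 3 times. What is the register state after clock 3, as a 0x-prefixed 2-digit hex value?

0xAC

reg_0 = 0x62
clock 1: out=0, reg = 0xB1
clock 2: out=1, reg = 0x58
clock 3: out=0, reg = 0xAC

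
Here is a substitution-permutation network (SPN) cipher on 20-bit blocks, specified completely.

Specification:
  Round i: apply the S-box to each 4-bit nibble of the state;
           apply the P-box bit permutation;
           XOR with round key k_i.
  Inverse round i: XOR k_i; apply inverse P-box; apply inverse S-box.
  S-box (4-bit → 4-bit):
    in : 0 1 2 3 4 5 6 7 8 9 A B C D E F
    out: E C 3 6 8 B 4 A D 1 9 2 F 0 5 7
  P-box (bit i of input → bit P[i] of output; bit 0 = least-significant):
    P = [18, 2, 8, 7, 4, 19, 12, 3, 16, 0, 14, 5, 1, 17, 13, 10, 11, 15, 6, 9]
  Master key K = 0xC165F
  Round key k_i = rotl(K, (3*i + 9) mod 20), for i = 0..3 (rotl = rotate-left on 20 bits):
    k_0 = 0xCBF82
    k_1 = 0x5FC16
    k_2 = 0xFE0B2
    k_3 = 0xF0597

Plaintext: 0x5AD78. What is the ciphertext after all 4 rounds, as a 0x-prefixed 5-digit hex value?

s_0 = plaintext = 0x5AD78
s_1 = Round(s_0, k_0) = 0x03008
s_2 = Round(s_1, k_1) = 0xB0FFF
s_3 = Round(s_2, k_2) = 0x015A7
s_4 = Round(s_3, k_3) = 0xEA36A

0xEA36A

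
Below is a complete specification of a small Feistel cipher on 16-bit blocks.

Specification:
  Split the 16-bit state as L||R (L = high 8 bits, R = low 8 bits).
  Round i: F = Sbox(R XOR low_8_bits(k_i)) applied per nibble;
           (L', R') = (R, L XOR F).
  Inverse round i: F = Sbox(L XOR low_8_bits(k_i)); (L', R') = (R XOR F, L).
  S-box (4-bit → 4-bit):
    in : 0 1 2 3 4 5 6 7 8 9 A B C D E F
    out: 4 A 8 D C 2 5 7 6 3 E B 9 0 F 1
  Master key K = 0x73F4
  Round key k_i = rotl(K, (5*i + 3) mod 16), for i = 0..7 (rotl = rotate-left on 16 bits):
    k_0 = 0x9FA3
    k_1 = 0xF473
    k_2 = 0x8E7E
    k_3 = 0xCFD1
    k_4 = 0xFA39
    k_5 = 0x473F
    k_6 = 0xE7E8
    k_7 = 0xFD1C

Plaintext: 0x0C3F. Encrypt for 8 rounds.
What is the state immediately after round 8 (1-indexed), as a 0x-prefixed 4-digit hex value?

0x1DBA

s_0 = plaintext = 0x0C3F
s_1 = Round(s_0, k_0) = 0x3F35
s_2 = Round(s_1, k_1) = 0x35FA
s_3 = Round(s_2, k_2) = 0xFA59
s_4 = Round(s_3, k_3) = 0x599C
s_5 = Round(s_4, k_4) = 0x9CBB
s_6 = Round(s_5, k_5) = 0xBBF0
s_7 = Round(s_6, k_6) = 0xF01D
s_8 = Round(s_7, k_7) = 0x1DBA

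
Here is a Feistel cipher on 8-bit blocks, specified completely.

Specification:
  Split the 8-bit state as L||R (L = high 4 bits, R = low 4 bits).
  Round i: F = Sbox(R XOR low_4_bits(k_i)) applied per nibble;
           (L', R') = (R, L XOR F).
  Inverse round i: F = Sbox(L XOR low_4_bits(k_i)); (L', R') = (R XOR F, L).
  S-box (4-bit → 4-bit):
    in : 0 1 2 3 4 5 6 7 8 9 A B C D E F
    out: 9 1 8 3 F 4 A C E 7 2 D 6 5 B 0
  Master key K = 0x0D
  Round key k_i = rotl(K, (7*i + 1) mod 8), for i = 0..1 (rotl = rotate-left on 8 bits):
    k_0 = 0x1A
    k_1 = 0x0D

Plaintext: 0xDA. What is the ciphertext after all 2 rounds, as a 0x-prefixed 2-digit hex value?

s_0 = plaintext = 0xDA
s_1 = Round(s_0, k_0) = 0xA4
s_2 = Round(s_1, k_1) = 0x4D

0x4D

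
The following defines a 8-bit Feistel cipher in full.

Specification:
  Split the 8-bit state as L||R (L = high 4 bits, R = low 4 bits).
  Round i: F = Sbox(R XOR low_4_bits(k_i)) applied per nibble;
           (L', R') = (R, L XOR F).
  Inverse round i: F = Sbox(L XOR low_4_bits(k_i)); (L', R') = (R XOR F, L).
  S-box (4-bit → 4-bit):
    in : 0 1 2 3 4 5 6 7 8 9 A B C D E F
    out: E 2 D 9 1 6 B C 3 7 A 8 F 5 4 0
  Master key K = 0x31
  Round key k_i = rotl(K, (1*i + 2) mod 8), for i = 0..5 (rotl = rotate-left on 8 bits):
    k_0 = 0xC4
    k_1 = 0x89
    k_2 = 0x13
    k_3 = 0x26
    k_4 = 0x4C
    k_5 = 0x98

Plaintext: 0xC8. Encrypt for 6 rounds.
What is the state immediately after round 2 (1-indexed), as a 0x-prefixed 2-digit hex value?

0x32

s_0 = plaintext = 0xC8
s_1 = Round(s_0, k_0) = 0x83
s_2 = Round(s_1, k_1) = 0x32
s_3 = Round(s_2, k_2) = 0x21
s_4 = Round(s_3, k_3) = 0x1E
s_5 = Round(s_4, k_4) = 0xEC
s_6 = Round(s_5, k_5) = 0xCF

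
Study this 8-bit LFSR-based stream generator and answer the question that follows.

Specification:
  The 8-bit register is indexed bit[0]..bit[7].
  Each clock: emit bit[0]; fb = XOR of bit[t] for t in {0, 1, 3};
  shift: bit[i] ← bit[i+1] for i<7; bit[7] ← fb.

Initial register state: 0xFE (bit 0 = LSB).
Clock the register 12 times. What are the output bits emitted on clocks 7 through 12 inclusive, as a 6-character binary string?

reg_0 = 0xFE
clock 1: out=0, reg = 0x7F
clock 2: out=1, reg = 0xBF
clock 3: out=1, reg = 0xDF
clock 4: out=1, reg = 0xEF
clock 5: out=1, reg = 0xF7
clock 6: out=1, reg = 0x7B
clock 7: out=1, reg = 0xBD
clock 8: out=1, reg = 0x5E
clock 9: out=0, reg = 0x2F
clock 10: out=1, reg = 0x97
clock 11: out=1, reg = 0x4B
clock 12: out=1, reg = 0xA5

110111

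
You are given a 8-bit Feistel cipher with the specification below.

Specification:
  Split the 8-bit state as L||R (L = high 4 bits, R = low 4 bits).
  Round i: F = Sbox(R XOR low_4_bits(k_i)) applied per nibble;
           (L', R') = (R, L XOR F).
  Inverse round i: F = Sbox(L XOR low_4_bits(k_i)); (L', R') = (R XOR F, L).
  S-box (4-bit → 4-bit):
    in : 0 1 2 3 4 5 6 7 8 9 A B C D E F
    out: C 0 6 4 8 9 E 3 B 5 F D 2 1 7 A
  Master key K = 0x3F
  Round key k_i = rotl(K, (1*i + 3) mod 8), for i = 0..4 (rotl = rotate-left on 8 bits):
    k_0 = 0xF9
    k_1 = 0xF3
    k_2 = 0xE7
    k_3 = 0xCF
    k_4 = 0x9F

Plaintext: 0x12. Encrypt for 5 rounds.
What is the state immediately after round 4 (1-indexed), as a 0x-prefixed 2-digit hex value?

0x6D

s_0 = plaintext = 0x12
s_1 = Round(s_0, k_0) = 0x2C
s_2 = Round(s_1, k_1) = 0xC8
s_3 = Round(s_2, k_2) = 0x86
s_4 = Round(s_3, k_3) = 0x6D
s_5 = Round(s_4, k_4) = 0xD0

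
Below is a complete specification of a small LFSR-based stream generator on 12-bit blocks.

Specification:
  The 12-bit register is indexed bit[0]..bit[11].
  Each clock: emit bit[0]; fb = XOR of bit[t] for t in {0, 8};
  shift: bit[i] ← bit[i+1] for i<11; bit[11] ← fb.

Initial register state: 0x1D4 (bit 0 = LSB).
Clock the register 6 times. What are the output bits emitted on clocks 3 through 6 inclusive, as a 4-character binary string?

1010

reg_0 = 0x1D4
clock 1: out=0, reg = 0x8EA
clock 2: out=0, reg = 0x475
clock 3: out=1, reg = 0xA3A
clock 4: out=0, reg = 0x51D
clock 5: out=1, reg = 0x28E
clock 6: out=0, reg = 0x147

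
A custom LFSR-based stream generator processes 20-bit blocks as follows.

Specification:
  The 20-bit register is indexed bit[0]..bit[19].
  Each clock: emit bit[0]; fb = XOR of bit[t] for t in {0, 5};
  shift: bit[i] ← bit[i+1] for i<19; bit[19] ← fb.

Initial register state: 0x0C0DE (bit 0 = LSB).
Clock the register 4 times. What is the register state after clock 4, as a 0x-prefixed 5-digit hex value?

0x80C0D

reg_0 = 0x0C0DE
clock 1: out=0, reg = 0x0606F
clock 2: out=1, reg = 0x03037
clock 3: out=1, reg = 0x0181B
clock 4: out=1, reg = 0x80C0D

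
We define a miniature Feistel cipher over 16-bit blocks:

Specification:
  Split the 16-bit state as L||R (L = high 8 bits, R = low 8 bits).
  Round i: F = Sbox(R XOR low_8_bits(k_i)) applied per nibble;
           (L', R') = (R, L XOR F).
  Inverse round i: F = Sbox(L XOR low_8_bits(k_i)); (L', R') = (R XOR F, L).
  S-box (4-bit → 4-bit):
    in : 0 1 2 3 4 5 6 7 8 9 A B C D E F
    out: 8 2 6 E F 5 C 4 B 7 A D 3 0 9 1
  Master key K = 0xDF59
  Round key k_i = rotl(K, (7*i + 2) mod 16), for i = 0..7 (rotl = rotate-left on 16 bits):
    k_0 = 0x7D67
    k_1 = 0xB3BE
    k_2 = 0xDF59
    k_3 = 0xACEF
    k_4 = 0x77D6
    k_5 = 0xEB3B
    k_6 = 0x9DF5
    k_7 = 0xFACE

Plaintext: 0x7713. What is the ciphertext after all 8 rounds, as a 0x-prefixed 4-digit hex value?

0xCA85

s_0 = plaintext = 0x7713
s_1 = Round(s_0, k_0) = 0x1338
s_2 = Round(s_1, k_1) = 0x38AF
s_3 = Round(s_2, k_2) = 0xAF24
s_4 = Round(s_3, k_3) = 0x2492
s_5 = Round(s_4, k_4) = 0x92DB
s_6 = Round(s_5, k_5) = 0xDB0A
s_7 = Round(s_6, k_6) = 0x0ACA
s_8 = Round(s_7, k_7) = 0xCA85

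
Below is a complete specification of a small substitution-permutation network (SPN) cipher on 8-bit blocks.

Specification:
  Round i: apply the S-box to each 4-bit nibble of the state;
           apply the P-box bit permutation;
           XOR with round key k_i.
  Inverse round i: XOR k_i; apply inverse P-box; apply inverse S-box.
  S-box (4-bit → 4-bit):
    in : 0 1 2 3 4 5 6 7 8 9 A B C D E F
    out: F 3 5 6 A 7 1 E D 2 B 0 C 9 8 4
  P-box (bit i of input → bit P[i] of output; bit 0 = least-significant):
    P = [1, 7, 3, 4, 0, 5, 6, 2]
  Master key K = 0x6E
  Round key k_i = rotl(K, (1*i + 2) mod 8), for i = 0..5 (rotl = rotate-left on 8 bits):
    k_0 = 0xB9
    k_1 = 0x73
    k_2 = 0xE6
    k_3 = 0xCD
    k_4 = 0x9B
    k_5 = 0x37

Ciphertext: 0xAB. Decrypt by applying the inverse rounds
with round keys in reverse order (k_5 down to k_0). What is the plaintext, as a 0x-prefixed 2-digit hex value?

s_0 = ciphertext = 0xAB
s_1 = InvRound(s_0, k_5) = 0xE7
s_2 = InvRound(s_1, k_4) = 0x7C
s_3 = InvRound(s_2, k_3) = 0x14
s_4 = InvRound(s_3, k_2) = 0x3A
s_5 = InvRound(s_4, k_1) = 0x2F
s_6 = InvRound(s_5, k_0) = 0xEA

0xEA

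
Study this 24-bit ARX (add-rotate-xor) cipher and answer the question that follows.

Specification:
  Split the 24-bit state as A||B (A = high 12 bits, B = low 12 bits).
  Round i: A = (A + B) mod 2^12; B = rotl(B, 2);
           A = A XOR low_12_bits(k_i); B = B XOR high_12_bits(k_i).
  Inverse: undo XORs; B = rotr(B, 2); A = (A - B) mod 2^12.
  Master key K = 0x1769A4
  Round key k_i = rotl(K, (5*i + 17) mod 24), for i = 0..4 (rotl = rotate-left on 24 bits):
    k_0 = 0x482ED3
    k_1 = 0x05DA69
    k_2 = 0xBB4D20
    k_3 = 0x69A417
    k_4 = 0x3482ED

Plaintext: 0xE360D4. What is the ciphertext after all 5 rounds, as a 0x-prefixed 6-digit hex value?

0xE3C756

s_0 = plaintext = 0xE360D4
s_1 = Round(s_0, k_0) = 0x1D97D2
s_2 = Round(s_1, k_1) = 0x3C2F14
s_3 = Round(s_2, k_2) = 0xFF67E7
s_4 = Round(s_3, k_3) = 0x3CA907
s_5 = Round(s_4, k_4) = 0xE3C756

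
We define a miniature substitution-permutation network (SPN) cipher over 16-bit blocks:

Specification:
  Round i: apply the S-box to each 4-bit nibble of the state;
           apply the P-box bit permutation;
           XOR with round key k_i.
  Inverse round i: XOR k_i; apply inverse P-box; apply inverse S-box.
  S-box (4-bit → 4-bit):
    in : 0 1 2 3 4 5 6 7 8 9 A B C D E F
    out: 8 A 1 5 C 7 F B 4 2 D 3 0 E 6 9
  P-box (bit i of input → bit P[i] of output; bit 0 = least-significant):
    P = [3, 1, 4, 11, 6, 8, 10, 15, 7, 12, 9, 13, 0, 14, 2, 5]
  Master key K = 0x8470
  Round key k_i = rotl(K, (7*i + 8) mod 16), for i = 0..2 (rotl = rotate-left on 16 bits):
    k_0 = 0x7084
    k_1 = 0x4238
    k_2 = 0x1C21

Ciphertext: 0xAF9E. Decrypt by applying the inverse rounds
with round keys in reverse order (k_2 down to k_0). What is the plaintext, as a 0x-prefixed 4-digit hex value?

0x8B29

s_0 = ciphertext = 0xAF9E
s_1 = InvRound(s_0, k_2) = 0xA615
s_2 = InvRound(s_1, k_1) = 0x6042
s_3 = InvRound(s_2, k_0) = 0x8B29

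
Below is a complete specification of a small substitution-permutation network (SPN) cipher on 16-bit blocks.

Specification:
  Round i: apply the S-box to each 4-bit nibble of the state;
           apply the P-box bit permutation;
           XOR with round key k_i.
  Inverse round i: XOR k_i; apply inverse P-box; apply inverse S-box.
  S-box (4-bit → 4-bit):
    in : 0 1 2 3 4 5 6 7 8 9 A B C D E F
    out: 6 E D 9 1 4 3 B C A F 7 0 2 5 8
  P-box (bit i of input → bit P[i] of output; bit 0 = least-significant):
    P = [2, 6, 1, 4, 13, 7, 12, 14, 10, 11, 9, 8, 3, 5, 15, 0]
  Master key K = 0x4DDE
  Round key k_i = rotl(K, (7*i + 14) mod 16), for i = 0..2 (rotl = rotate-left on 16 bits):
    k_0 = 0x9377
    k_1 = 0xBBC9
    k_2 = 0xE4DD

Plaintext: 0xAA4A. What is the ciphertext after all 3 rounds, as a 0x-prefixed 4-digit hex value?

0x7AE2

s_0 = plaintext = 0xAA4A
s_1 = Round(s_0, k_0) = 0x3C08
s_2 = Round(s_1, k_1) = 0xAB52
s_3 = Round(s_2, k_2) = 0x7AE2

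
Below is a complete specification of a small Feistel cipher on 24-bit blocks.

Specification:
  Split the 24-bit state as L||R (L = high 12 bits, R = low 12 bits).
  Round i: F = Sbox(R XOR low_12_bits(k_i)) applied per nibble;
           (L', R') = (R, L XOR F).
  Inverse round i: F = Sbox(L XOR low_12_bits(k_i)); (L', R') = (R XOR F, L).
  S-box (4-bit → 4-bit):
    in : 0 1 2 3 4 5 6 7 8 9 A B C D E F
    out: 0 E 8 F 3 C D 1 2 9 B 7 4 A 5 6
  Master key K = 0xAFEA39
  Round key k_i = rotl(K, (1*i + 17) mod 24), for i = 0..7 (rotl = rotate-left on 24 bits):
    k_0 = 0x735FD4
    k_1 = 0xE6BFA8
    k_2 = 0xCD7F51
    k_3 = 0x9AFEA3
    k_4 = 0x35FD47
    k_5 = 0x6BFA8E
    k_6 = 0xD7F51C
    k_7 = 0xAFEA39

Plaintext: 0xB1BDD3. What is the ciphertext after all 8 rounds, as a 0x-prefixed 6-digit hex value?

0x785233

s_0 = plaintext = 0xB1BDD3
s_1 = Round(s_0, k_0) = 0xDD331A
s_2 = Round(s_1, k_1) = 0x31A9AB
s_3 = Round(s_2, k_2) = 0x9ABE71
s_4 = Round(s_3, k_3) = 0xE71903
s_5 = Round(s_4, k_4) = 0x903D42
s_6 = Round(s_5, k_5) = 0xD42847
s_7 = Round(s_6, k_6) = 0x847785
s_8 = Round(s_7, k_7) = 0x785233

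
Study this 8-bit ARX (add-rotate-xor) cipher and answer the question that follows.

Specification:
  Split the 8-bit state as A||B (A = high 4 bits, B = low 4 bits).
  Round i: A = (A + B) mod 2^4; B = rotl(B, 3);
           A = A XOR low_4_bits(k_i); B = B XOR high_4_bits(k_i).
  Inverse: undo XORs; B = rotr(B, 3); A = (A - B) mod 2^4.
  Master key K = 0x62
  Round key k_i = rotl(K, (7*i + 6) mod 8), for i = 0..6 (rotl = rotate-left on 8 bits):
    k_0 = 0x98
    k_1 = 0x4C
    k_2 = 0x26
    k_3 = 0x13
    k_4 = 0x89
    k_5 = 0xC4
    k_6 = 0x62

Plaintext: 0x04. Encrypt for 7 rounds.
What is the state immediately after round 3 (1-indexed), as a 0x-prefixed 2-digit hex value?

0x2E

s_0 = plaintext = 0x04
s_1 = Round(s_0, k_0) = 0xCB
s_2 = Round(s_1, k_1) = 0xB9
s_3 = Round(s_2, k_2) = 0x2E
s_4 = Round(s_3, k_3) = 0x36
s_5 = Round(s_4, k_4) = 0x0B
s_6 = Round(s_5, k_5) = 0xF1
s_7 = Round(s_6, k_6) = 0x2E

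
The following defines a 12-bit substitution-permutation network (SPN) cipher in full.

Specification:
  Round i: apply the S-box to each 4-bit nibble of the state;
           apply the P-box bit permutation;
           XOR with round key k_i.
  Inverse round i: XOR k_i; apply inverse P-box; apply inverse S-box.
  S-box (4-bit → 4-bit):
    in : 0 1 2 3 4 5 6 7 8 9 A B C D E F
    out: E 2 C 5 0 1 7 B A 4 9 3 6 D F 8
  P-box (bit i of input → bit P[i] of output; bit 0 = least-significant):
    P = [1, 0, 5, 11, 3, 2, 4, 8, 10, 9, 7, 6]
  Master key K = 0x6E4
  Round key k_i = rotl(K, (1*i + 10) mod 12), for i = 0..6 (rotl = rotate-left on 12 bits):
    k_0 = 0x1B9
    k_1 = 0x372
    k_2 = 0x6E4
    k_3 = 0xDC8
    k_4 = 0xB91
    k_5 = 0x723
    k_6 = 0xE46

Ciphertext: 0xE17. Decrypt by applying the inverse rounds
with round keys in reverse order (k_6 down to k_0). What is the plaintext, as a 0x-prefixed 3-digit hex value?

s_0 = ciphertext = 0xE17
s_1 = InvRound(s_0, k_6) = 0xF91
s_2 = InvRound(s_1, k_5) = 0x99D
s_3 = InvRound(s_2, k_4) = 0x1B4
s_4 = InvRound(s_3, k_3) = 0xA62
s_5 = InvRound(s_4, k_2) = 0x31A
s_6 = InvRound(s_5, k_1) = 0xF59
s_7 = InvRound(s_6, k_0) = 0xE42

0xE42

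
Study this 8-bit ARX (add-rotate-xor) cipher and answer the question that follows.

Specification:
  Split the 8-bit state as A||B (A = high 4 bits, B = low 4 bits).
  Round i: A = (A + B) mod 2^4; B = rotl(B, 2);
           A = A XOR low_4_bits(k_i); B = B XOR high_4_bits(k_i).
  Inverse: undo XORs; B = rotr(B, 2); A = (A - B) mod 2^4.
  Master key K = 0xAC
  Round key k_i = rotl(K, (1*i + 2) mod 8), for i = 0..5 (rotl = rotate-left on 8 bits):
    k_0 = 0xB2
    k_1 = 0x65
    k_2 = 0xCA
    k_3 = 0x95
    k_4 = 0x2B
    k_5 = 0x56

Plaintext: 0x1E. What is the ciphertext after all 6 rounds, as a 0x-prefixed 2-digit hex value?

s_0 = plaintext = 0x1E
s_1 = Round(s_0, k_0) = 0xD0
s_2 = Round(s_1, k_1) = 0x86
s_3 = Round(s_2, k_2) = 0x45
s_4 = Round(s_3, k_3) = 0xCC
s_5 = Round(s_4, k_4) = 0x31
s_6 = Round(s_5, k_5) = 0x21

0x21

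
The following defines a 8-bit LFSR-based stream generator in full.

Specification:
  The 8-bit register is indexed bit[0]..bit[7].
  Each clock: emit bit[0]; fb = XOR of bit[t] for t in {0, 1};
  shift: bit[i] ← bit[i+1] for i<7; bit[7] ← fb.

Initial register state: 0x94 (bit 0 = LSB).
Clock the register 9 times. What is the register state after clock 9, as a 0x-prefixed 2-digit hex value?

0xEF

reg_0 = 0x94
clock 1: out=0, reg = 0x4A
clock 2: out=0, reg = 0xA5
clock 3: out=1, reg = 0xD2
clock 4: out=0, reg = 0xE9
clock 5: out=1, reg = 0xF4
clock 6: out=0, reg = 0x7A
clock 7: out=0, reg = 0xBD
clock 8: out=1, reg = 0xDE
clock 9: out=0, reg = 0xEF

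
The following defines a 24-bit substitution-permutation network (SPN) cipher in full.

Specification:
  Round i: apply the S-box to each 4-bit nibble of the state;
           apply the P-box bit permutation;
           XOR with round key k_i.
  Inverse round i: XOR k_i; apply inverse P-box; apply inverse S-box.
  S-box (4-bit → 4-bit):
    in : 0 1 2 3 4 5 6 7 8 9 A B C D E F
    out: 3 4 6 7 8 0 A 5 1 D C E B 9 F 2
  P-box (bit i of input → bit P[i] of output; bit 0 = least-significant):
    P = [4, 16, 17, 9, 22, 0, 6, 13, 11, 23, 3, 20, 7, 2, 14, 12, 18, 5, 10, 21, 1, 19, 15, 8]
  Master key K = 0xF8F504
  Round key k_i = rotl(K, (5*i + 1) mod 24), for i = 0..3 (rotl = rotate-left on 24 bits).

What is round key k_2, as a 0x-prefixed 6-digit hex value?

K = 0xF8F504
k_0 = rotl(K, (5*0+1) mod 24) = rotl(K, 1) = 0xF1EA09
k_1 = rotl(K, (5*1+1) mod 24) = rotl(K, 6) = 0x3D413E
k_2 = rotl(K, (5*2+1) mod 24) = rotl(K, 11) = 0xA827C7

0xA827C7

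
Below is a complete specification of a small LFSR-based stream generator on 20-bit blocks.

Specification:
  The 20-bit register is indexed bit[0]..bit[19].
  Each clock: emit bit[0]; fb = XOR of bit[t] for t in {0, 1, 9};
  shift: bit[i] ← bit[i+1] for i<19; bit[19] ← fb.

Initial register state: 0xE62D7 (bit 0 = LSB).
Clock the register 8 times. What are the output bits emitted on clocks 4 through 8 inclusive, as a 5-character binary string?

01011

reg_0 = 0xE62D7
clock 1: out=1, reg = 0xF316B
clock 2: out=1, reg = 0x798B5
clock 3: out=1, reg = 0xBCC5A
clock 4: out=0, reg = 0xDE62D
clock 5: out=1, reg = 0x6F316
clock 6: out=0, reg = 0x3798B
clock 7: out=1, reg = 0x1BCC5
clock 8: out=1, reg = 0x8DE62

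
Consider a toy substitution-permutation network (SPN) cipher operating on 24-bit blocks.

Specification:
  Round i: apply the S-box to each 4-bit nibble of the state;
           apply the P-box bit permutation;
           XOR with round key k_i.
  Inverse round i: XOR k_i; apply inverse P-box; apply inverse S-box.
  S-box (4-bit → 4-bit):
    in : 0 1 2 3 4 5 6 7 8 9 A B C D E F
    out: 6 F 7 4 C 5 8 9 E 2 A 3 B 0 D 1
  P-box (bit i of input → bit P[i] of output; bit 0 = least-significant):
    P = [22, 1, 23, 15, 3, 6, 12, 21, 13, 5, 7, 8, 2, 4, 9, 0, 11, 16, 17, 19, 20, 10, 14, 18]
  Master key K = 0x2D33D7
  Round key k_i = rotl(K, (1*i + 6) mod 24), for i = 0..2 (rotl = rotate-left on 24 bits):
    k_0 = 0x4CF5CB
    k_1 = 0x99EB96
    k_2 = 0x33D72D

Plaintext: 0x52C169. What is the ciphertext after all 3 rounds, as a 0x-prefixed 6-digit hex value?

s_0 = plaintext = 0x52C169
s_1 = Round(s_0, k_0) = 0x7F9C7C
s_2 = Round(s_1, k_1) = 0xED42AC
s_3 = Round(s_2, k_2) = 0x4735CE

0x4735CE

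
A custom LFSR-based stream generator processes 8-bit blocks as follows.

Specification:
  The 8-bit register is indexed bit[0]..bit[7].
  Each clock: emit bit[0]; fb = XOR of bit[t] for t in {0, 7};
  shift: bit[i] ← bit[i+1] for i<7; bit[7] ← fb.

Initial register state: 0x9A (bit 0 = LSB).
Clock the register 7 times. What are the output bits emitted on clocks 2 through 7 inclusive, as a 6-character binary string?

reg_0 = 0x9A
clock 1: out=0, reg = 0xCD
clock 2: out=1, reg = 0x66
clock 3: out=0, reg = 0x33
clock 4: out=1, reg = 0x99
clock 5: out=1, reg = 0x4C
clock 6: out=0, reg = 0x26
clock 7: out=0, reg = 0x13

101100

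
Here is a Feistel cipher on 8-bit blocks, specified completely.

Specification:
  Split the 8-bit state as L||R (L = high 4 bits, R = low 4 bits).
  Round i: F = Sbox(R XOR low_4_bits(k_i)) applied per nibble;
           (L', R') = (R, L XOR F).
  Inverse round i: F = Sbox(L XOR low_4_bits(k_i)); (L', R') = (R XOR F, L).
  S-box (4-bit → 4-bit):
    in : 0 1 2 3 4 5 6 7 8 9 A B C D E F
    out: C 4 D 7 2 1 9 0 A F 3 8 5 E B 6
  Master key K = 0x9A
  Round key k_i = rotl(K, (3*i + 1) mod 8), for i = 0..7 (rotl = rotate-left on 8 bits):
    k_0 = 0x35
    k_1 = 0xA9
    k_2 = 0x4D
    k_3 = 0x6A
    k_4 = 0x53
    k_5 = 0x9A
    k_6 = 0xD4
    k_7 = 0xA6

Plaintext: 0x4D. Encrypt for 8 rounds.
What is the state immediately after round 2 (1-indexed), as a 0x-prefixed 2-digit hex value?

s_0 = plaintext = 0x4D
s_1 = Round(s_0, k_0) = 0xDE
s_2 = Round(s_1, k_1) = 0xED
s_3 = Round(s_2, k_2) = 0xD2
s_4 = Round(s_3, k_3) = 0x27
s_5 = Round(s_4, k_4) = 0x70
s_6 = Round(s_5, k_5) = 0x04
s_7 = Round(s_6, k_6) = 0x4C
s_8 = Round(s_7, k_7) = 0xC7

0xED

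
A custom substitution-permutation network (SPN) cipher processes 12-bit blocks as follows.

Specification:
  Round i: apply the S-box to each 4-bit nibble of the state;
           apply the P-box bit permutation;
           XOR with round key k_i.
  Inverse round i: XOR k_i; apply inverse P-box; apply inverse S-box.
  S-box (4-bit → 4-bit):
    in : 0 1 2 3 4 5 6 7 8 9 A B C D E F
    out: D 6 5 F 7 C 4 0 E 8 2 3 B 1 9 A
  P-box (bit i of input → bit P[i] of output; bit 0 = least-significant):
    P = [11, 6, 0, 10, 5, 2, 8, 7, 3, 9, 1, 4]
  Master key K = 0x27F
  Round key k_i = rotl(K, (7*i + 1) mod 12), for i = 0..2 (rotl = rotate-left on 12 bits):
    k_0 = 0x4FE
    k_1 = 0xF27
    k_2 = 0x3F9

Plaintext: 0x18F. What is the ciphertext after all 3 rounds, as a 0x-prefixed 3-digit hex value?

s_0 = plaintext = 0x18F
s_1 = Round(s_0, k_0) = 0x338
s_2 = Round(s_1, k_1) = 0x8D8
s_3 = Round(s_2, k_2) = 0x58A

0x58A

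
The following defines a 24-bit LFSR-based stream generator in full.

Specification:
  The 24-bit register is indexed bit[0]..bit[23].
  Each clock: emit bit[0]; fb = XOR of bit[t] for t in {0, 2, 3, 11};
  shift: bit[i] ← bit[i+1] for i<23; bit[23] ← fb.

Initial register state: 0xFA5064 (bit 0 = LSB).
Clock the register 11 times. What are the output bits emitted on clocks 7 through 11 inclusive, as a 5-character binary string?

reg_0 = 0xFA5064
clock 1: out=0, reg = 0xFD2832
clock 2: out=0, reg = 0xFE9419
clock 3: out=1, reg = 0x7F4A0C
clock 4: out=0, reg = 0xBFA506
clock 5: out=0, reg = 0xDFD283
clock 6: out=1, reg = 0xEFE941
clock 7: out=1, reg = 0x77F4A0
clock 8: out=0, reg = 0x3BFA50
clock 9: out=0, reg = 0x9DFD28
clock 10: out=0, reg = 0x4EFE94
clock 11: out=0, reg = 0x277F4A

10000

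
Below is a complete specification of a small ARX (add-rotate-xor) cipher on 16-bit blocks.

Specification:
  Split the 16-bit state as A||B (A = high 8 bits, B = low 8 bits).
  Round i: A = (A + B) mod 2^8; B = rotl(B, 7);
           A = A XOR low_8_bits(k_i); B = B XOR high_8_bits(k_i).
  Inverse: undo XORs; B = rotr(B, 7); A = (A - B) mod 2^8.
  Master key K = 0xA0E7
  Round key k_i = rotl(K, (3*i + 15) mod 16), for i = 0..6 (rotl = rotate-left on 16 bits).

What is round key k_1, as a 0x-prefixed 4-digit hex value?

0x839E

K = 0xA0E7
k_0 = rotl(K, (3*0+15) mod 16) = rotl(K, 15) = 0xD073
k_1 = rotl(K, (3*1+15) mod 16) = rotl(K, 2) = 0x839E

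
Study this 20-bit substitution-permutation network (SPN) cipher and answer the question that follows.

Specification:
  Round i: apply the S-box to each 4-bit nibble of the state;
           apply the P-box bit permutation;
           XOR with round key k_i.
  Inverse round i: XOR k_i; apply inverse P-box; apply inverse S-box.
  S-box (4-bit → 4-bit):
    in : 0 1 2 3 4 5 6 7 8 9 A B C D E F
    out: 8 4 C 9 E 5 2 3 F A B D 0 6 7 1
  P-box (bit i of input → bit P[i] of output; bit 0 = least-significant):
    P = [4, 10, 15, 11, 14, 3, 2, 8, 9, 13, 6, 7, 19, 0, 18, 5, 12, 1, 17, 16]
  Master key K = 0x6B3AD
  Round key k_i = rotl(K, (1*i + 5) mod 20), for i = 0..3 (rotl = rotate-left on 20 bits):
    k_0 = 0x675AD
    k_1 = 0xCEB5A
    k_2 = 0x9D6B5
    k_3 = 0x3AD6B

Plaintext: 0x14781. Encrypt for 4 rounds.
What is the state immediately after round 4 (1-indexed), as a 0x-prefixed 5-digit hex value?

0x33894

s_0 = plaintext = 0x14781
s_1 = Round(s_0, k_0) = 0x09680
s_2 = Round(s_1, k_1) = 0xD8277
s_3 = Round(s_2, k_2) = 0x7924E
s_4 = Round(s_3, k_3) = 0x33894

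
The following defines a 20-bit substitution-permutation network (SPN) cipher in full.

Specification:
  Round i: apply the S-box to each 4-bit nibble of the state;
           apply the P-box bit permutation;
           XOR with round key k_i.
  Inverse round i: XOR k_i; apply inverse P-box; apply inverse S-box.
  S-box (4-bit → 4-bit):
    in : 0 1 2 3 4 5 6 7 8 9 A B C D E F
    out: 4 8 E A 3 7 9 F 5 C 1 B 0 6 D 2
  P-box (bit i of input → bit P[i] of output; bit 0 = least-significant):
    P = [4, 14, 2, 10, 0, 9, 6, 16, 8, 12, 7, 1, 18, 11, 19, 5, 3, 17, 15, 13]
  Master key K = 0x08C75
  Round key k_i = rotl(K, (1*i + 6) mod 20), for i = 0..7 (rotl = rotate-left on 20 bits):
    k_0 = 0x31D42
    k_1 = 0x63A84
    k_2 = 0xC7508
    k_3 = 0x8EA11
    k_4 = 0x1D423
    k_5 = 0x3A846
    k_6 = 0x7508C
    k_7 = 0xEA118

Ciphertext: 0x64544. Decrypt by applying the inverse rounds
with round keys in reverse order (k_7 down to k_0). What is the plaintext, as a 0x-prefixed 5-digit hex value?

0x0BA46

s_0 = ciphertext = 0x64544
s_1 = InvRound(s_0, k_7) = 0xE0C07
s_2 = InvRound(s_1, k_6) = 0xAD263
s_3 = InvRound(s_2, k_5) = 0x12FBD
s_4 = InvRound(s_3, k_4) = 0xEF7F5
s_5 = InvRound(s_4, k_3) = 0xFB509
s_6 = InvRound(s_5, k_2) = 0xDCC6F
s_7 = InvRound(s_6, k_1) = 0x79273
s_8 = InvRound(s_7, k_0) = 0x0BA46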